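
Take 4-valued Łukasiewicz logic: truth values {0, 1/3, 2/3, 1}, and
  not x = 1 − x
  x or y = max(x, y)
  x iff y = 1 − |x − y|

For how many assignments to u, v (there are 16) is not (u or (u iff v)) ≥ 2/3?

3

u = 0, v = 0 ↦ 0  <
u = 0, v = 1/3 ↦ 1/3  <
u = 0, v = 2/3 ↦ 2/3  ≥
u = 0, v = 1 ↦ 1  ≥
u = 1/3, v = 0 ↦ 1/3  <
u = 1/3, v = 1/3 ↦ 0  <
u = 1/3, v = 2/3 ↦ 1/3  <
u = 1/3, v = 1 ↦ 2/3  ≥
u = 2/3, v = 0 ↦ 1/3  <
u = 2/3, v = 1/3 ↦ 1/3  <
u = 2/3, v = 2/3 ↦ 0  <
u = 2/3, v = 1 ↦ 1/3  <
u = 1, v = 0 ↦ 0  <
u = 1, v = 1/3 ↦ 0  <
u = 1, v = 2/3 ↦ 0  <
u = 1, v = 1 ↦ 0  <
So 3 of the 16 assignments meet the threshold.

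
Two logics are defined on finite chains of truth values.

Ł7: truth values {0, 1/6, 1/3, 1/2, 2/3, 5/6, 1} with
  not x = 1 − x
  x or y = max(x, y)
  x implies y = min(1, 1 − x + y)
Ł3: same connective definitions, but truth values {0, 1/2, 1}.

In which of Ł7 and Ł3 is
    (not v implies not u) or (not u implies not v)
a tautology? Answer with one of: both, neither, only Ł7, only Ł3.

In Ł7: every assignment gives 1 — tautology.
In Ł3: every assignment gives 1 — tautology.

both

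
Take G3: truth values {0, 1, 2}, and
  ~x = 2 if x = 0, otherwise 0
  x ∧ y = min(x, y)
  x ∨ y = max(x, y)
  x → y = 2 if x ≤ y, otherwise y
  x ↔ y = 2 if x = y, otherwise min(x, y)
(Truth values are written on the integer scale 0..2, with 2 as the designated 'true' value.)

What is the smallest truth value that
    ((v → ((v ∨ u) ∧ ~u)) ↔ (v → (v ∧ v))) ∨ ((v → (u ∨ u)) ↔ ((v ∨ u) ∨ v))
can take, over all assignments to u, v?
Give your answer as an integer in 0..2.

1

Take u = 1, v = 1:
v ∨ u = 1 ∨ 1 = 1
~u = ~1 = 0
(v ∨ u) ∧ ~u = 1 ∧ 0 = 0
v → ((v ∨ u) ∧ ~u) = 1 → 0 = 0
v ∧ v = 1 ∧ 1 = 1
v → (v ∧ v) = 1 → 1 = 2
(v → ((v ∨ u) ∧ ~u)) ↔ (v → (v ∧ v)) = 0 ↔ 2 = 0
u ∨ u = 1 ∨ 1 = 1
v → (u ∨ u) = 1 → 1 = 2
v ∨ u = 1 ∨ 1 = 1
(v ∨ u) ∨ v = 1 ∨ 1 = 1
(v → (u ∨ u)) ↔ ((v ∨ u) ∨ v) = 2 ↔ 1 = 1
((v → ((v ∨ u) ∧ ~u)) ↔ (v → (v ∧ v))) ∨ ((v → (u ∨ u)) ↔ ((v ∨ u) ∨ v)) = 0 ∨ 1 = 1
No assignment yields a value below 1, so this is the minimum.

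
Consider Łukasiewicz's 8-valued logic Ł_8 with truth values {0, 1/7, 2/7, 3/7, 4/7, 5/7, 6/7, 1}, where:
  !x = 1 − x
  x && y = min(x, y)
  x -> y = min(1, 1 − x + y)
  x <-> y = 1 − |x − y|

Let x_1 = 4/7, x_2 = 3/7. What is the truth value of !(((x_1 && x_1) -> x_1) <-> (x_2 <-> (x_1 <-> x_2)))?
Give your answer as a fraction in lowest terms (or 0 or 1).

3/7

x_1 && x_1 = 4/7 && 4/7 = 4/7
(x_1 && x_1) -> x_1 = 4/7 -> 4/7 = 1
x_1 <-> x_2 = 4/7 <-> 3/7 = 6/7
x_2 <-> (x_1 <-> x_2) = 3/7 <-> 6/7 = 4/7
((x_1 && x_1) -> x_1) <-> (x_2 <-> (x_1 <-> x_2)) = 1 <-> 4/7 = 4/7
!(((x_1 && x_1) -> x_1) <-> (x_2 <-> (x_1 <-> x_2))) = !4/7 = 3/7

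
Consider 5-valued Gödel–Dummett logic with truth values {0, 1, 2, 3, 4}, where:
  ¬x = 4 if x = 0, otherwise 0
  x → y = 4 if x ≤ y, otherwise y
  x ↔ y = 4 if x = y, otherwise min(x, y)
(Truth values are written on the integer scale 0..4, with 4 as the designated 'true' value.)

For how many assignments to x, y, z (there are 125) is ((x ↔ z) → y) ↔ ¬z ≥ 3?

value 4: 37 assignments (counts)
value 3: 1 assignment (counts)
value 2: 1 assignment
value 1: 1 assignment
value 0: 85 assignments
So 38 of the 125 assignments meet the threshold.

38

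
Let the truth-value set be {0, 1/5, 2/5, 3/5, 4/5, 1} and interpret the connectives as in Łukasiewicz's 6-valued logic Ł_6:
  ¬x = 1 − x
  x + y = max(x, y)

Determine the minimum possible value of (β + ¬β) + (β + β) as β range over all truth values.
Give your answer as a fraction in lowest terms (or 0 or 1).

3/5

Take β = 2/5:
¬β = ¬2/5 = 3/5
β + ¬β = 2/5 + 3/5 = 3/5
β + β = 2/5 + 2/5 = 2/5
(β + ¬β) + (β + β) = 3/5 + 2/5 = 3/5
No assignment yields a value below 3/5, so this is the minimum.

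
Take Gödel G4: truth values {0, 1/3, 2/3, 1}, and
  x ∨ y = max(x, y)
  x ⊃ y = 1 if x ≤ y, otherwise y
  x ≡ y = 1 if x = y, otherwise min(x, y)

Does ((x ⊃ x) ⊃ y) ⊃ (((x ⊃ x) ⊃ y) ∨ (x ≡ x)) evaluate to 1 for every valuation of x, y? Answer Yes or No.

Yes

x = 0, y = 0 ↦ 1
x = 0, y = 1/3 ↦ 1
x = 0, y = 2/3 ↦ 1
x = 0, y = 1 ↦ 1
x = 1/3, y = 0 ↦ 1
x = 1/3, y = 1/3 ↦ 1
x = 1/3, y = 2/3 ↦ 1
x = 1/3, y = 1 ↦ 1
x = 2/3, y = 0 ↦ 1
x = 2/3, y = 1/3 ↦ 1
x = 2/3, y = 2/3 ↦ 1
x = 2/3, y = 1 ↦ 1
x = 1, y = 0 ↦ 1
x = 1, y = 1/3 ↦ 1
x = 1, y = 2/3 ↦ 1
x = 1, y = 1 ↦ 1
Every assignment gives a value ≥ 1.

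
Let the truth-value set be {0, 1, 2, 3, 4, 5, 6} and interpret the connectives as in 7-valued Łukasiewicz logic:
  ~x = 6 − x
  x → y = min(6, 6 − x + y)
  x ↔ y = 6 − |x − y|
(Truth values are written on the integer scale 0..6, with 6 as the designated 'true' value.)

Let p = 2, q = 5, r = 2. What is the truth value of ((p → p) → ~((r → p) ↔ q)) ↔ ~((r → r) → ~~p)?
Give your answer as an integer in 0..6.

p → p = 2 → 2 = 6
r → p = 2 → 2 = 6
(r → p) ↔ q = 6 ↔ 5 = 5
~((r → p) ↔ q) = ~5 = 1
(p → p) → ~((r → p) ↔ q) = 6 → 1 = 1
r → r = 2 → 2 = 6
~p = ~2 = 4
~~p = ~4 = 2
(r → r) → ~~p = 6 → 2 = 2
~((r → r) → ~~p) = ~2 = 4
((p → p) → ~((r → p) ↔ q)) ↔ ~((r → r) → ~~p) = 1 ↔ 4 = 3

3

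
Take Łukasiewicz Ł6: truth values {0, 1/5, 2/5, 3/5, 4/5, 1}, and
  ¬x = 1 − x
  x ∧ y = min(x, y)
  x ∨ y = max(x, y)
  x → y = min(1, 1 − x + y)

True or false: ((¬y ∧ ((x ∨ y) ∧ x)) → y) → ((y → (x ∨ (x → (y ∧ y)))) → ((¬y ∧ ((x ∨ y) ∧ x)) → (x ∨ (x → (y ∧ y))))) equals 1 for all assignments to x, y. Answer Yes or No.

Yes

At x = 1, y = 2/5, for instance:
¬y = ¬2/5 = 3/5
x ∨ y = 1 ∨ 2/5 = 1
(x ∨ y) ∧ x = 1 ∧ 1 = 1
¬y ∧ ((x ∨ y) ∧ x) = 3/5 ∧ 1 = 3/5
(¬y ∧ ((x ∨ y) ∧ x)) → y = 3/5 → 2/5 = 4/5
y ∧ y = 2/5 ∧ 2/5 = 2/5
x → (y ∧ y) = 1 → 2/5 = 2/5
x ∨ (x → (y ∧ y)) = 1 ∨ 2/5 = 1
y → (x ∨ (x → (y ∧ y))) = 2/5 → 1 = 1
(¬y ∧ ((x ∨ y) ∧ x)) → (x ∨ (x → (y ∧ y))) = 3/5 → 1 = 1
(y → (x ∨ (x → (y ∧ y)))) → ((¬y ∧ ((x ∨ y) ∧ x)) → (x ∨ (x → (y ∧ y)))) = 1 → 1 = 1
((¬y ∧ ((x ∨ y) ∧ x)) → y) → ((y → (x ∨ (x → (y ∧ y)))) → ((¬y ∧ ((x ∨ y) ∧ x)) → (x ∨ (x → (y ∧ y))))) = 4/5 → 1 = 1
and checking the remaining 35 assignments likewise gives ≥ 1 in every case.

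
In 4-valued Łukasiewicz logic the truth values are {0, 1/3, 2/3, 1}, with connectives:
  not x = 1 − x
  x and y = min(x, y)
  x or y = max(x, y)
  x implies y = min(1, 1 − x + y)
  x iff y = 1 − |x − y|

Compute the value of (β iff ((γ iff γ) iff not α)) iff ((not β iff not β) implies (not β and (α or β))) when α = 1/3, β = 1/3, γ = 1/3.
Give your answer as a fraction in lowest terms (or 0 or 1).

γ iff γ = 1/3 iff 1/3 = 1
not α = not 1/3 = 2/3
(γ iff γ) iff not α = 1 iff 2/3 = 2/3
β iff ((γ iff γ) iff not α) = 1/3 iff 2/3 = 2/3
not β = not 1/3 = 2/3
not β = not 1/3 = 2/3
not β iff not β = 2/3 iff 2/3 = 1
not β = not 1/3 = 2/3
α or β = 1/3 or 1/3 = 1/3
not β and (α or β) = 2/3 and 1/3 = 1/3
(not β iff not β) implies (not β and (α or β)) = 1 implies 1/3 = 1/3
(β iff ((γ iff γ) iff not α)) iff ((not β iff not β) implies (not β and (α or β))) = 2/3 iff 1/3 = 2/3

2/3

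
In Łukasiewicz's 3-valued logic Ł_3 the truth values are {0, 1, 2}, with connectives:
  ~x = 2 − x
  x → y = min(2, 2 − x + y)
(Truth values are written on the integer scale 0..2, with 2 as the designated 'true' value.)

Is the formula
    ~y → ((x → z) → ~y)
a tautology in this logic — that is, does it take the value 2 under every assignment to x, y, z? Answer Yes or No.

At x = 0, y = 1, z = 2, for instance:
~y = ~1 = 1
x → z = 0 → 2 = 2
(x → z) → ~y = 2 → 1 = 1
~y → ((x → z) → ~y) = 1 → 1 = 2
and checking the remaining 26 assignments likewise gives ≥ 2 in every case.

Yes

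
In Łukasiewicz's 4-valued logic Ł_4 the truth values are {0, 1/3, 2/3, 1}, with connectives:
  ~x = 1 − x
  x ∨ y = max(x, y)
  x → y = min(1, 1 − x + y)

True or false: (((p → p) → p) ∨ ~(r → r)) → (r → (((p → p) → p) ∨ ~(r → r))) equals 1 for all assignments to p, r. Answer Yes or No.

Yes

p = 0, r = 0 ↦ 1
p = 0, r = 1/3 ↦ 1
p = 0, r = 2/3 ↦ 1
p = 0, r = 1 ↦ 1
p = 1/3, r = 0 ↦ 1
p = 1/3, r = 1/3 ↦ 1
p = 1/3, r = 2/3 ↦ 1
p = 1/3, r = 1 ↦ 1
p = 2/3, r = 0 ↦ 1
p = 2/3, r = 1/3 ↦ 1
p = 2/3, r = 2/3 ↦ 1
p = 2/3, r = 1 ↦ 1
p = 1, r = 0 ↦ 1
p = 1, r = 1/3 ↦ 1
p = 1, r = 2/3 ↦ 1
p = 1, r = 1 ↦ 1
Every assignment gives a value ≥ 1.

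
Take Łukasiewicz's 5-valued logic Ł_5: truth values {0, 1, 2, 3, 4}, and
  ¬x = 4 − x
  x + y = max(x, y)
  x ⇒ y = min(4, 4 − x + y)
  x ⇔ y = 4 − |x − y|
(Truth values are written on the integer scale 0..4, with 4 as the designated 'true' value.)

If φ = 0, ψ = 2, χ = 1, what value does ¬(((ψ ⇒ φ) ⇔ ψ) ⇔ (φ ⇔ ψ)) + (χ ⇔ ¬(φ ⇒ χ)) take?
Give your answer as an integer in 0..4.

3

ψ ⇒ φ = 2 ⇒ 0 = 2
(ψ ⇒ φ) ⇔ ψ = 2 ⇔ 2 = 4
φ ⇔ ψ = 0 ⇔ 2 = 2
((ψ ⇒ φ) ⇔ ψ) ⇔ (φ ⇔ ψ) = 4 ⇔ 2 = 2
¬(((ψ ⇒ φ) ⇔ ψ) ⇔ (φ ⇔ ψ)) = ¬2 = 2
φ ⇒ χ = 0 ⇒ 1 = 4
¬(φ ⇒ χ) = ¬4 = 0
χ ⇔ ¬(φ ⇒ χ) = 1 ⇔ 0 = 3
¬(((ψ ⇒ φ) ⇔ ψ) ⇔ (φ ⇔ ψ)) + (χ ⇔ ¬(φ ⇒ χ)) = 2 + 3 = 3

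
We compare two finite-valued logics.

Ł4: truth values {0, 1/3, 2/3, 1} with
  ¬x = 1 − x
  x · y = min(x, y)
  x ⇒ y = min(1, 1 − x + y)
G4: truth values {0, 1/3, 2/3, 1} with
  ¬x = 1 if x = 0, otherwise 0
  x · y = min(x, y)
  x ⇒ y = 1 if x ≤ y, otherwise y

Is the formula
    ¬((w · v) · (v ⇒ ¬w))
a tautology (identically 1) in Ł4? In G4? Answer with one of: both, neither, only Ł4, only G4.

only G4

In Ł4: at v = 1/3, w = 1/3 the value is 2/3 — not a tautology.
In G4: every assignment gives 1 — tautology.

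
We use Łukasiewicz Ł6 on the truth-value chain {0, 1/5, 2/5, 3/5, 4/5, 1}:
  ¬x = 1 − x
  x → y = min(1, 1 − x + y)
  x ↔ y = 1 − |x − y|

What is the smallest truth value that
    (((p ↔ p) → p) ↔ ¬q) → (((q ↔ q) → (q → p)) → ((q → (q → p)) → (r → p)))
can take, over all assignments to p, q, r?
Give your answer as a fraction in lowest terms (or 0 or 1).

3/5

Take p = 2/5, q = 2/5, r = 1:
p ↔ p = 2/5 ↔ 2/5 = 1
(p ↔ p) → p = 1 → 2/5 = 2/5
¬q = ¬2/5 = 3/5
((p ↔ p) → p) ↔ ¬q = 2/5 ↔ 3/5 = 4/5
q ↔ q = 2/5 ↔ 2/5 = 1
q → p = 2/5 → 2/5 = 1
(q ↔ q) → (q → p) = 1 → 1 = 1
q → p = 2/5 → 2/5 = 1
q → (q → p) = 2/5 → 1 = 1
r → p = 1 → 2/5 = 2/5
(q → (q → p)) → (r → p) = 1 → 2/5 = 2/5
((q ↔ q) → (q → p)) → ((q → (q → p)) → (r → p)) = 1 → 2/5 = 2/5
(((p ↔ p) → p) ↔ ¬q) → (((q ↔ q) → (q → p)) → ((q → (q → p)) → (r → p))) = 4/5 → 2/5 = 3/5
No assignment yields a value below 3/5, so this is the minimum.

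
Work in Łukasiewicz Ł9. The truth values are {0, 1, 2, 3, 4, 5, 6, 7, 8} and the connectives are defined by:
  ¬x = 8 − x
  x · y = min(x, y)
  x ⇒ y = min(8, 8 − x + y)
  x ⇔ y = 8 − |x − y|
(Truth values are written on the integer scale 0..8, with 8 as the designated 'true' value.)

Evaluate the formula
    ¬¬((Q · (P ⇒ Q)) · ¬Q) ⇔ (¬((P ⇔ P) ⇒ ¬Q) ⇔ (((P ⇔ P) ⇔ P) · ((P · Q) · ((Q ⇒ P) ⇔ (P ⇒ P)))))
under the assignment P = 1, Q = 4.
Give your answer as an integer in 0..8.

7

P ⇒ Q = 1 ⇒ 4 = 8
Q · (P ⇒ Q) = 4 · 8 = 4
¬Q = ¬4 = 4
(Q · (P ⇒ Q)) · ¬Q = 4 · 4 = 4
¬((Q · (P ⇒ Q)) · ¬Q) = ¬4 = 4
¬¬((Q · (P ⇒ Q)) · ¬Q) = ¬4 = 4
P ⇔ P = 1 ⇔ 1 = 8
¬Q = ¬4 = 4
(P ⇔ P) ⇒ ¬Q = 8 ⇒ 4 = 4
¬((P ⇔ P) ⇒ ¬Q) = ¬4 = 4
P ⇔ P = 1 ⇔ 1 = 8
(P ⇔ P) ⇔ P = 8 ⇔ 1 = 1
P · Q = 1 · 4 = 1
Q ⇒ P = 4 ⇒ 1 = 5
P ⇒ P = 1 ⇒ 1 = 8
(Q ⇒ P) ⇔ (P ⇒ P) = 5 ⇔ 8 = 5
(P · Q) · ((Q ⇒ P) ⇔ (P ⇒ P)) = 1 · 5 = 1
((P ⇔ P) ⇔ P) · ((P · Q) · ((Q ⇒ P) ⇔ (P ⇒ P))) = 1 · 1 = 1
¬((P ⇔ P) ⇒ ¬Q) ⇔ (((P ⇔ P) ⇔ P) · ((P · Q) · ((Q ⇒ P) ⇔ (P ⇒ P)))) = 4 ⇔ 1 = 5
¬¬((Q · (P ⇒ Q)) · ¬Q) ⇔ (¬((P ⇔ P) ⇒ ¬Q) ⇔ (((P ⇔ P) ⇔ P) · ((P · Q) · ((Q ⇒ P) ⇔ (P ⇒ P))))) = 4 ⇔ 5 = 7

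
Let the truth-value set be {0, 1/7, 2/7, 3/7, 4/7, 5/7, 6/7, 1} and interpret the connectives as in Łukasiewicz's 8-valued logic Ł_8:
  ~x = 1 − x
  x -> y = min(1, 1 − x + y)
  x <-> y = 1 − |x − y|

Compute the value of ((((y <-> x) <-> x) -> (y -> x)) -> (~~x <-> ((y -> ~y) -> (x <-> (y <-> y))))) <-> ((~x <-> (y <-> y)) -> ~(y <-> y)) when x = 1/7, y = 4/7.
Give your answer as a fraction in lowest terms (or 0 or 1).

2/7

y <-> x = 4/7 <-> 1/7 = 4/7
(y <-> x) <-> x = 4/7 <-> 1/7 = 4/7
y -> x = 4/7 -> 1/7 = 4/7
((y <-> x) <-> x) -> (y -> x) = 4/7 -> 4/7 = 1
~x = ~1/7 = 6/7
~~x = ~6/7 = 1/7
~y = ~4/7 = 3/7
y -> ~y = 4/7 -> 3/7 = 6/7
y <-> y = 4/7 <-> 4/7 = 1
x <-> (y <-> y) = 1/7 <-> 1 = 1/7
(y -> ~y) -> (x <-> (y <-> y)) = 6/7 -> 1/7 = 2/7
~~x <-> ((y -> ~y) -> (x <-> (y <-> y))) = 1/7 <-> 2/7 = 6/7
(((y <-> x) <-> x) -> (y -> x)) -> (~~x <-> ((y -> ~y) -> (x <-> (y <-> y)))) = 1 -> 6/7 = 6/7
~x = ~1/7 = 6/7
y <-> y = 4/7 <-> 4/7 = 1
~x <-> (y <-> y) = 6/7 <-> 1 = 6/7
y <-> y = 4/7 <-> 4/7 = 1
~(y <-> y) = ~1 = 0
(~x <-> (y <-> y)) -> ~(y <-> y) = 6/7 -> 0 = 1/7
((((y <-> x) <-> x) -> (y -> x)) -> (~~x <-> ((y -> ~y) -> (x <-> (y <-> y))))) <-> ((~x <-> (y <-> y)) -> ~(y <-> y)) = 6/7 <-> 1/7 = 2/7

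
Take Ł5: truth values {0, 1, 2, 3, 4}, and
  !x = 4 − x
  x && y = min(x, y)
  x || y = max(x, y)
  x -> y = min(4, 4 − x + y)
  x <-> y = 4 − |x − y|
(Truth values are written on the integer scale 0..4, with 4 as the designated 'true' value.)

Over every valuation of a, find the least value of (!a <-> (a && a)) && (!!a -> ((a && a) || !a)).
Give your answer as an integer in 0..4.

0

Take a = 0:
!a = !0 = 4
a && a = 0 && 0 = 0
!a <-> (a && a) = 4 <-> 0 = 0
!a = !0 = 4
!!a = !4 = 0
a && a = 0 && 0 = 0
!a = !0 = 4
(a && a) || !a = 0 || 4 = 4
!!a -> ((a && a) || !a) = 0 -> 4 = 4
(!a <-> (a && a)) && (!!a -> ((a && a) || !a)) = 0 && 4 = 0
No assignment yields a value below 0, so this is the minimum.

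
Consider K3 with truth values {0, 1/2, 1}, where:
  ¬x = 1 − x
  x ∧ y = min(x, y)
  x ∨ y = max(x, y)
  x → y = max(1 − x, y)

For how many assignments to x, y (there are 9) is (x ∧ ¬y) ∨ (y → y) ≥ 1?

x = 0, y = 0 ↦ 1  ≥
x = 0, y = 1/2 ↦ 1/2  <
x = 0, y = 1 ↦ 1  ≥
x = 1/2, y = 0 ↦ 1  ≥
x = 1/2, y = 1/2 ↦ 1/2  <
x = 1/2, y = 1 ↦ 1  ≥
x = 1, y = 0 ↦ 1  ≥
x = 1, y = 1/2 ↦ 1/2  <
x = 1, y = 1 ↦ 1  ≥
So 6 of the 9 assignments meet the threshold.

6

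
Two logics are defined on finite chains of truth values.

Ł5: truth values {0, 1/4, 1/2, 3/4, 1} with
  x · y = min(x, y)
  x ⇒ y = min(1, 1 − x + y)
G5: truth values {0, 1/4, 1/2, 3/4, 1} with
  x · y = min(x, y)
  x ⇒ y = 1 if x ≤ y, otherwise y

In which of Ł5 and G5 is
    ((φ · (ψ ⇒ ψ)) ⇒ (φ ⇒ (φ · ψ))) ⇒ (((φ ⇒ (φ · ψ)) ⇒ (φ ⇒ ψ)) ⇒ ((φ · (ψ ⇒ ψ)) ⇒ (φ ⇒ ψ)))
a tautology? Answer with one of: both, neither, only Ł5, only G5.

both

In Ł5: every assignment gives 1 — tautology.
In G5: every assignment gives 1 — tautology.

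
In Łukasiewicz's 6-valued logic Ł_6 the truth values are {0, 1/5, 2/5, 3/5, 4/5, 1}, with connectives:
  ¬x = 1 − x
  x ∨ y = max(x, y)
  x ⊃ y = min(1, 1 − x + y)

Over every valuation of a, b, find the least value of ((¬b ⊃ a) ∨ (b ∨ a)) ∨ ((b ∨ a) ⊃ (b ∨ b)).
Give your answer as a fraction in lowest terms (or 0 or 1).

Take a = 2/5, b = 0:
¬b = ¬0 = 1
¬b ⊃ a = 1 ⊃ 2/5 = 2/5
b ∨ a = 0 ∨ 2/5 = 2/5
(¬b ⊃ a) ∨ (b ∨ a) = 2/5 ∨ 2/5 = 2/5
b ∨ a = 0 ∨ 2/5 = 2/5
b ∨ b = 0 ∨ 0 = 0
(b ∨ a) ⊃ (b ∨ b) = 2/5 ⊃ 0 = 3/5
((¬b ⊃ a) ∨ (b ∨ a)) ∨ ((b ∨ a) ⊃ (b ∨ b)) = 2/5 ∨ 3/5 = 3/5
No assignment yields a value below 3/5, so this is the minimum.

3/5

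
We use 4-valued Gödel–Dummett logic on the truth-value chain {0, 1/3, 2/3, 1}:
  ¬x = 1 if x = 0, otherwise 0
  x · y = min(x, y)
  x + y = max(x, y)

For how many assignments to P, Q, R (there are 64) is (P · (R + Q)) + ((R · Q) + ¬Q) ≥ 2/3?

value 1: 25 assignments (counts)
value 2/3: 19 assignments (counts)
value 1/3: 17 assignments
value 0: 3 assignments
So 44 of the 64 assignments meet the threshold.

44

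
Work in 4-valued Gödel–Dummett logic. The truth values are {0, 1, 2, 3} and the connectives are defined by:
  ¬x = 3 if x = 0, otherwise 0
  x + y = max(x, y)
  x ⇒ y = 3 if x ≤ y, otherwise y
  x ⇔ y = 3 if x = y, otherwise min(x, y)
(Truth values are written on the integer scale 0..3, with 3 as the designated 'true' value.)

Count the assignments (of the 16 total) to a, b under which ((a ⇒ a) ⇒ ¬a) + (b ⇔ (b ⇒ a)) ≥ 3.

5

a = 0, b = 0 ↦ 3  ≥
a = 0, b = 1 ↦ 3  ≥
a = 0, b = 2 ↦ 3  ≥
a = 0, b = 3 ↦ 3  ≥
a = 1, b = 0 ↦ 0  <
a = 1, b = 1 ↦ 1  <
a = 1, b = 2 ↦ 1  <
a = 1, b = 3 ↦ 1  <
a = 2, b = 0 ↦ 0  <
a = 2, b = 1 ↦ 1  <
a = 2, b = 2 ↦ 2  <
a = 2, b = 3 ↦ 2  <
a = 3, b = 0 ↦ 0  <
a = 3, b = 1 ↦ 1  <
a = 3, b = 2 ↦ 2  <
a = 3, b = 3 ↦ 3  ≥
So 5 of the 16 assignments meet the threshold.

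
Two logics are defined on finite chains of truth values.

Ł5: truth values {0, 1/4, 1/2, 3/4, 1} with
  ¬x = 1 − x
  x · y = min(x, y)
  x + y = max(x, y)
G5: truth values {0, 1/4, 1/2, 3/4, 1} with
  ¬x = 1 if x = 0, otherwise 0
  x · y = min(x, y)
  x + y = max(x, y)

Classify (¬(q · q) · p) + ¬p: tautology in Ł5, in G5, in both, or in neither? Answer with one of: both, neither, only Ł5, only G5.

In Ł5: at p = 1/4, q = 0 the value is 3/4 — not a tautology.
In G5: at p = 1/4, q = 0 the value is 1/4 — not a tautology.

neither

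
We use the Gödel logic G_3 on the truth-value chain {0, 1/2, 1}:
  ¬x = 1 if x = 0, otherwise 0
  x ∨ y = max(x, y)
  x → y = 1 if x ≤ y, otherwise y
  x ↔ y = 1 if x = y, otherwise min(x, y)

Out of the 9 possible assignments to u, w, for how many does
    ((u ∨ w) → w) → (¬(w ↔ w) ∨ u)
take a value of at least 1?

u = 0, w = 0 ↦ 0  <
u = 0, w = 1/2 ↦ 0  <
u = 0, w = 1 ↦ 0  <
u = 1/2, w = 0 ↦ 1  ≥
u = 1/2, w = 1/2 ↦ 1/2  <
u = 1/2, w = 1 ↦ 1/2  <
u = 1, w = 0 ↦ 1  ≥
u = 1, w = 1/2 ↦ 1  ≥
u = 1, w = 1 ↦ 1  ≥
So 4 of the 9 assignments meet the threshold.

4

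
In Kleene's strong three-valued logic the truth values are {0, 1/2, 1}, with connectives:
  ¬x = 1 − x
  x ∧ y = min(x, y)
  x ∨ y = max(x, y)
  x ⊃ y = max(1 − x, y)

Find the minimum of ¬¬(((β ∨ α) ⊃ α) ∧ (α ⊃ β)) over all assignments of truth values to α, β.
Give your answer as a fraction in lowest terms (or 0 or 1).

Take α = 0, β = 1:
β ∨ α = 1 ∨ 0 = 1
(β ∨ α) ⊃ α = 1 ⊃ 0 = 0
α ⊃ β = 0 ⊃ 1 = 1
((β ∨ α) ⊃ α) ∧ (α ⊃ β) = 0 ∧ 1 = 0
¬(((β ∨ α) ⊃ α) ∧ (α ⊃ β)) = ¬0 = 1
¬¬(((β ∨ α) ⊃ α) ∧ (α ⊃ β)) = ¬1 = 0
No assignment yields a value below 0, so this is the minimum.

0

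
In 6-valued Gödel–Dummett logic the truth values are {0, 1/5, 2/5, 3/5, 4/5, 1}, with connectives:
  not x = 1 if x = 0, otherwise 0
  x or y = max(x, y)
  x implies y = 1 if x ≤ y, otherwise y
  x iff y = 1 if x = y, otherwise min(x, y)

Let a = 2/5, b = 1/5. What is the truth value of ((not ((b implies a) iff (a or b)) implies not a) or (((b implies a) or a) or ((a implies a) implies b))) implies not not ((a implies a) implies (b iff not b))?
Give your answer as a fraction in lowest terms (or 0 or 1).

b implies a = 1/5 implies 2/5 = 1
a or b = 2/5 or 1/5 = 2/5
(b implies a) iff (a or b) = 1 iff 2/5 = 2/5
not ((b implies a) iff (a or b)) = not 2/5 = 0
not a = not 2/5 = 0
not ((b implies a) iff (a or b)) implies not a = 0 implies 0 = 1
b implies a = 1/5 implies 2/5 = 1
(b implies a) or a = 1 or 2/5 = 1
a implies a = 2/5 implies 2/5 = 1
(a implies a) implies b = 1 implies 1/5 = 1/5
((b implies a) or a) or ((a implies a) implies b) = 1 or 1/5 = 1
(not ((b implies a) iff (a or b)) implies not a) or (((b implies a) or a) or ((a implies a) implies b)) = 1 or 1 = 1
a implies a = 2/5 implies 2/5 = 1
not b = not 1/5 = 0
b iff not b = 1/5 iff 0 = 0
(a implies a) implies (b iff not b) = 1 implies 0 = 0
not ((a implies a) implies (b iff not b)) = not 0 = 1
not not ((a implies a) implies (b iff not b)) = not 1 = 0
((not ((b implies a) iff (a or b)) implies not a) or (((b implies a) or a) or ((a implies a) implies b))) implies not not ((a implies a) implies (b iff not b)) = 1 implies 0 = 0

0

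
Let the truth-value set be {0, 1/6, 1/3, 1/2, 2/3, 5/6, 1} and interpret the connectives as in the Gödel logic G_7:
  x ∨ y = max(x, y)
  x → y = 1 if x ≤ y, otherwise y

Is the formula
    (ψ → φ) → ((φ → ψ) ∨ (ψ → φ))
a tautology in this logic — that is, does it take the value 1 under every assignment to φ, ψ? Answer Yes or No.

Yes

At φ = 1/2, ψ = 1, for instance:
ψ → φ = 1 → 1/2 = 1/2
φ → ψ = 1/2 → 1 = 1
(φ → ψ) ∨ (ψ → φ) = 1 ∨ 1/2 = 1
(ψ → φ) → ((φ → ψ) ∨ (ψ → φ)) = 1/2 → 1 = 1
and checking the remaining 48 assignments likewise gives ≥ 1 in every case.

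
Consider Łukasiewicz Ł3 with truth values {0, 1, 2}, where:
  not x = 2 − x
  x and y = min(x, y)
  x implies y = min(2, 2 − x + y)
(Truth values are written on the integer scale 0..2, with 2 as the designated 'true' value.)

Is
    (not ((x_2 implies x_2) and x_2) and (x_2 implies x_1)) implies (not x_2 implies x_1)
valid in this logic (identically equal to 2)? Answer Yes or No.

No

Counterexample: take x_1 = 0, x_2 = 0.
x_2 implies x_2 = 0 implies 0 = 2
(x_2 implies x_2) and x_2 = 2 and 0 = 0
not ((x_2 implies x_2) and x_2) = not 0 = 2
x_2 implies x_1 = 0 implies 0 = 2
not ((x_2 implies x_2) and x_2) and (x_2 implies x_1) = 2 and 2 = 2
not x_2 = not 0 = 2
not x_2 implies x_1 = 2 implies 0 = 0
(not ((x_2 implies x_2) and x_2) and (x_2 implies x_1)) implies (not x_2 implies x_1) = 2 implies 0 = 0
This gives 0 ≠ 2.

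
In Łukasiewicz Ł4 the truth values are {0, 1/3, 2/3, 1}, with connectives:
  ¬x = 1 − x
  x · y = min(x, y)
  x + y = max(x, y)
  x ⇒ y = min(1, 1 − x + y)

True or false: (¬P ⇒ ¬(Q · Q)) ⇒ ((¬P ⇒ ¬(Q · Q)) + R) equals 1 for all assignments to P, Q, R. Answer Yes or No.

At P = 2/3, Q = 1/3, R = 1/3, for instance:
¬P = ¬2/3 = 1/3
Q · Q = 1/3 · 1/3 = 1/3
¬(Q · Q) = ¬1/3 = 2/3
¬P ⇒ ¬(Q · Q) = 1/3 ⇒ 2/3 = 1
(¬P ⇒ ¬(Q · Q)) + R = 1 + 1/3 = 1
(¬P ⇒ ¬(Q · Q)) ⇒ ((¬P ⇒ ¬(Q · Q)) + R) = 1 ⇒ 1 = 1
and checking the remaining 63 assignments likewise gives ≥ 1 in every case.

Yes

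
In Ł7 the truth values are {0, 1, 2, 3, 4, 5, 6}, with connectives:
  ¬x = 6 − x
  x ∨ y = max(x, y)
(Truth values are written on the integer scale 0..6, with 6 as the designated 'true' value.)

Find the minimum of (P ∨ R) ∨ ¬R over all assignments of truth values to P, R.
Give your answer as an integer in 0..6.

Take P = 0, R = 3:
P ∨ R = 0 ∨ 3 = 3
¬R = ¬3 = 3
(P ∨ R) ∨ ¬R = 3 ∨ 3 = 3
No assignment yields a value below 3, so this is the minimum.

3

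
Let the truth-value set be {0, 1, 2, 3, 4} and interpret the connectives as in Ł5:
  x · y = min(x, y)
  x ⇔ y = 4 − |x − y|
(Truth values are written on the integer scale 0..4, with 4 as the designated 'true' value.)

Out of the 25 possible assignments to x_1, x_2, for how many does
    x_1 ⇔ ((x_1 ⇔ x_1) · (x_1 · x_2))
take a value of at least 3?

19

value 4: 15 assignments (counts)
value 3: 4 assignments (counts)
value 2: 3 assignments
value 1: 2 assignments
value 0: 1 assignment
So 19 of the 25 assignments meet the threshold.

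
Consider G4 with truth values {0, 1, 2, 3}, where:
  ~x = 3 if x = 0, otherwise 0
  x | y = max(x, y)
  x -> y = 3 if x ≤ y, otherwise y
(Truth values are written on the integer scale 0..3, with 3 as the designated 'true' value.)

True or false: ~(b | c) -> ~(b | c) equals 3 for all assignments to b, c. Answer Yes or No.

Yes

b = 0, c = 0 ↦ 3
b = 0, c = 1 ↦ 3
b = 0, c = 2 ↦ 3
b = 0, c = 3 ↦ 3
b = 1, c = 0 ↦ 3
b = 1, c = 1 ↦ 3
b = 1, c = 2 ↦ 3
b = 1, c = 3 ↦ 3
b = 2, c = 0 ↦ 3
b = 2, c = 1 ↦ 3
b = 2, c = 2 ↦ 3
b = 2, c = 3 ↦ 3
b = 3, c = 0 ↦ 3
b = 3, c = 1 ↦ 3
b = 3, c = 2 ↦ 3
b = 3, c = 3 ↦ 3
Every assignment gives a value ≥ 3.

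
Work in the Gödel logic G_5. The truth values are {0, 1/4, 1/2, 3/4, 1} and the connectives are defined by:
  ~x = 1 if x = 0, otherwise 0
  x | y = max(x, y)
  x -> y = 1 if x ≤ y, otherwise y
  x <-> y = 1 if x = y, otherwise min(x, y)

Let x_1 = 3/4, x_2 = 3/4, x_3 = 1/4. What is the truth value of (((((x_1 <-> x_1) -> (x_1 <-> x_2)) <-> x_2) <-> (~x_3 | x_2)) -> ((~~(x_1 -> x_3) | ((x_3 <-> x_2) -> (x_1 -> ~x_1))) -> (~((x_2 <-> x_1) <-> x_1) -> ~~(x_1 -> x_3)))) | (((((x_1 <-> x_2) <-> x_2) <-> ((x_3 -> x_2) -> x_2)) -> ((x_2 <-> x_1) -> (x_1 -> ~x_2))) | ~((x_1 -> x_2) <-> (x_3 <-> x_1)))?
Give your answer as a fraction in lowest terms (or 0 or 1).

1

x_1 <-> x_1 = 3/4 <-> 3/4 = 1
x_1 <-> x_2 = 3/4 <-> 3/4 = 1
(x_1 <-> x_1) -> (x_1 <-> x_2) = 1 -> 1 = 1
((x_1 <-> x_1) -> (x_1 <-> x_2)) <-> x_2 = 1 <-> 3/4 = 3/4
~x_3 = ~1/4 = 0
~x_3 | x_2 = 0 | 3/4 = 3/4
(((x_1 <-> x_1) -> (x_1 <-> x_2)) <-> x_2) <-> (~x_3 | x_2) = 3/4 <-> 3/4 = 1
x_1 -> x_3 = 3/4 -> 1/4 = 1/4
~(x_1 -> x_3) = ~1/4 = 0
~~(x_1 -> x_3) = ~0 = 1
x_3 <-> x_2 = 1/4 <-> 3/4 = 1/4
~x_1 = ~3/4 = 0
x_1 -> ~x_1 = 3/4 -> 0 = 0
(x_3 <-> x_2) -> (x_1 -> ~x_1) = 1/4 -> 0 = 0
~~(x_1 -> x_3) | ((x_3 <-> x_2) -> (x_1 -> ~x_1)) = 1 | 0 = 1
x_2 <-> x_1 = 3/4 <-> 3/4 = 1
(x_2 <-> x_1) <-> x_1 = 1 <-> 3/4 = 3/4
~((x_2 <-> x_1) <-> x_1) = ~3/4 = 0
x_1 -> x_3 = 3/4 -> 1/4 = 1/4
~(x_1 -> x_3) = ~1/4 = 0
~~(x_1 -> x_3) = ~0 = 1
~((x_2 <-> x_1) <-> x_1) -> ~~(x_1 -> x_3) = 0 -> 1 = 1
(~~(x_1 -> x_3) | ((x_3 <-> x_2) -> (x_1 -> ~x_1))) -> (~((x_2 <-> x_1) <-> x_1) -> ~~(x_1 -> x_3)) = 1 -> 1 = 1
((((x_1 <-> x_1) -> (x_1 <-> x_2)) <-> x_2) <-> (~x_3 | x_2)) -> ((~~(x_1 -> x_3) | ((x_3 <-> x_2) -> (x_1 -> ~x_1))) -> (~((x_2 <-> x_1) <-> x_1) -> ~~(x_1 -> x_3))) = 1 -> 1 = 1
x_1 <-> x_2 = 3/4 <-> 3/4 = 1
(x_1 <-> x_2) <-> x_2 = 1 <-> 3/4 = 3/4
x_3 -> x_2 = 1/4 -> 3/4 = 1
(x_3 -> x_2) -> x_2 = 1 -> 3/4 = 3/4
((x_1 <-> x_2) <-> x_2) <-> ((x_3 -> x_2) -> x_2) = 3/4 <-> 3/4 = 1
x_2 <-> x_1 = 3/4 <-> 3/4 = 1
~x_2 = ~3/4 = 0
x_1 -> ~x_2 = 3/4 -> 0 = 0
(x_2 <-> x_1) -> (x_1 -> ~x_2) = 1 -> 0 = 0
(((x_1 <-> x_2) <-> x_2) <-> ((x_3 -> x_2) -> x_2)) -> ((x_2 <-> x_1) -> (x_1 -> ~x_2)) = 1 -> 0 = 0
x_1 -> x_2 = 3/4 -> 3/4 = 1
x_3 <-> x_1 = 1/4 <-> 3/4 = 1/4
(x_1 -> x_2) <-> (x_3 <-> x_1) = 1 <-> 1/4 = 1/4
~((x_1 -> x_2) <-> (x_3 <-> x_1)) = ~1/4 = 0
((((x_1 <-> x_2) <-> x_2) <-> ((x_3 -> x_2) -> x_2)) -> ((x_2 <-> x_1) -> (x_1 -> ~x_2))) | ~((x_1 -> x_2) <-> (x_3 <-> x_1)) = 0 | 0 = 0
(((((x_1 <-> x_1) -> (x_1 <-> x_2)) <-> x_2) <-> (~x_3 | x_2)) -> ((~~(x_1 -> x_3) | ((x_3 <-> x_2) -> (x_1 -> ~x_1))) -> (~((x_2 <-> x_1) <-> x_1) -> ~~(x_1 -> x_3)))) | (((((x_1 <-> x_2) <-> x_2) <-> ((x_3 -> x_2) -> x_2)) -> ((x_2 <-> x_1) -> (x_1 -> ~x_2))) | ~((x_1 -> x_2) <-> (x_3 <-> x_1))) = 1 | 0 = 1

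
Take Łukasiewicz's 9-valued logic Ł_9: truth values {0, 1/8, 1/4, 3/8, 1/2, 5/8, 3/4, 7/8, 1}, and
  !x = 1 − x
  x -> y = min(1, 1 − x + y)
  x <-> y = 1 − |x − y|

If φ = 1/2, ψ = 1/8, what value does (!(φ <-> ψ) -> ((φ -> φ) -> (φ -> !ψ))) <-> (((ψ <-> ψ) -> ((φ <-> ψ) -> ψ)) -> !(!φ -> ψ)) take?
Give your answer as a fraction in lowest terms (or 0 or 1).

7/8

φ <-> ψ = 1/2 <-> 1/8 = 5/8
!(φ <-> ψ) = !5/8 = 3/8
φ -> φ = 1/2 -> 1/2 = 1
!ψ = !1/8 = 7/8
φ -> !ψ = 1/2 -> 7/8 = 1
(φ -> φ) -> (φ -> !ψ) = 1 -> 1 = 1
!(φ <-> ψ) -> ((φ -> φ) -> (φ -> !ψ)) = 3/8 -> 1 = 1
ψ <-> ψ = 1/8 <-> 1/8 = 1
φ <-> ψ = 1/2 <-> 1/8 = 5/8
(φ <-> ψ) -> ψ = 5/8 -> 1/8 = 1/2
(ψ <-> ψ) -> ((φ <-> ψ) -> ψ) = 1 -> 1/2 = 1/2
!φ = !1/2 = 1/2
!φ -> ψ = 1/2 -> 1/8 = 5/8
!(!φ -> ψ) = !5/8 = 3/8
((ψ <-> ψ) -> ((φ <-> ψ) -> ψ)) -> !(!φ -> ψ) = 1/2 -> 3/8 = 7/8
(!(φ <-> ψ) -> ((φ -> φ) -> (φ -> !ψ))) <-> (((ψ <-> ψ) -> ((φ <-> ψ) -> ψ)) -> !(!φ -> ψ)) = 1 <-> 7/8 = 7/8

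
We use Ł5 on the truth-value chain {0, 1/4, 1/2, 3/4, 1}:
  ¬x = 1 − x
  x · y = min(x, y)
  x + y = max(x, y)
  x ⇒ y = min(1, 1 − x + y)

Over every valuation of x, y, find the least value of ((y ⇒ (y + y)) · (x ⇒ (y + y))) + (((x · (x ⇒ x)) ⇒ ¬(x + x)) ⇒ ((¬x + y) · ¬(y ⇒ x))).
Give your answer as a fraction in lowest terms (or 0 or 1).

1/2

Take x = 1/2, y = 0:
y + y = 0 + 0 = 0
y ⇒ (y + y) = 0 ⇒ 0 = 1
y + y = 0 + 0 = 0
x ⇒ (y + y) = 1/2 ⇒ 0 = 1/2
(y ⇒ (y + y)) · (x ⇒ (y + y)) = 1 · 1/2 = 1/2
x ⇒ x = 1/2 ⇒ 1/2 = 1
x · (x ⇒ x) = 1/2 · 1 = 1/2
x + x = 1/2 + 1/2 = 1/2
¬(x + x) = ¬1/2 = 1/2
(x · (x ⇒ x)) ⇒ ¬(x + x) = 1/2 ⇒ 1/2 = 1
¬x = ¬1/2 = 1/2
¬x + y = 1/2 + 0 = 1/2
y ⇒ x = 0 ⇒ 1/2 = 1
¬(y ⇒ x) = ¬1 = 0
(¬x + y) · ¬(y ⇒ x) = 1/2 · 0 = 0
((x · (x ⇒ x)) ⇒ ¬(x + x)) ⇒ ((¬x + y) · ¬(y ⇒ x)) = 1 ⇒ 0 = 0
((y ⇒ (y + y)) · (x ⇒ (y + y))) + (((x · (x ⇒ x)) ⇒ ¬(x + x)) ⇒ ((¬x + y) · ¬(y ⇒ x))) = 1/2 + 0 = 1/2
No assignment yields a value below 1/2, so this is the minimum.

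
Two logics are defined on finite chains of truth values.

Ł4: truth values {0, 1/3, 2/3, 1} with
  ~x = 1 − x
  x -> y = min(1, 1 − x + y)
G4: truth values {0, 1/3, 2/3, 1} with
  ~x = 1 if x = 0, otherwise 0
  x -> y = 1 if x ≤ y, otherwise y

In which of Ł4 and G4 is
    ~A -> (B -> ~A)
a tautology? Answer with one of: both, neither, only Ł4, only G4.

both

In Ł4: every assignment gives 1 — tautology.
In G4: every assignment gives 1 — tautology.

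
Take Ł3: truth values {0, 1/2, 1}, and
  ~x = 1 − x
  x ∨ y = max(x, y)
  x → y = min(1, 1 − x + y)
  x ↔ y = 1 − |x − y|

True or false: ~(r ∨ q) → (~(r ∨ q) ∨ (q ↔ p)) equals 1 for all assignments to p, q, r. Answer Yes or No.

Yes

At p = 0, q = 1/2, r = 0, for instance:
r ∨ q = 0 ∨ 1/2 = 1/2
~(r ∨ q) = ~1/2 = 1/2
q ↔ p = 1/2 ↔ 0 = 1/2
~(r ∨ q) ∨ (q ↔ p) = 1/2 ∨ 1/2 = 1/2
~(r ∨ q) → (~(r ∨ q) ∨ (q ↔ p)) = 1/2 → 1/2 = 1
and checking the remaining 26 assignments likewise gives ≥ 1 in every case.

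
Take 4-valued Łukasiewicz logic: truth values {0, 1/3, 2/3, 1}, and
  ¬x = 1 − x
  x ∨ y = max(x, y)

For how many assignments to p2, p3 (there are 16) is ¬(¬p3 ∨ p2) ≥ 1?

1

p2 = 0, p3 = 0 ↦ 0  <
p2 = 0, p3 = 1/3 ↦ 1/3  <
p2 = 0, p3 = 2/3 ↦ 2/3  <
p2 = 0, p3 = 1 ↦ 1  ≥
p2 = 1/3, p3 = 0 ↦ 0  <
p2 = 1/3, p3 = 1/3 ↦ 1/3  <
p2 = 1/3, p3 = 2/3 ↦ 2/3  <
p2 = 1/3, p3 = 1 ↦ 2/3  <
p2 = 2/3, p3 = 0 ↦ 0  <
p2 = 2/3, p3 = 1/3 ↦ 1/3  <
p2 = 2/3, p3 = 2/3 ↦ 1/3  <
p2 = 2/3, p3 = 1 ↦ 1/3  <
p2 = 1, p3 = 0 ↦ 0  <
p2 = 1, p3 = 1/3 ↦ 0  <
p2 = 1, p3 = 2/3 ↦ 0  <
p2 = 1, p3 = 1 ↦ 0  <
So 1 of the 16 assignments meets the threshold.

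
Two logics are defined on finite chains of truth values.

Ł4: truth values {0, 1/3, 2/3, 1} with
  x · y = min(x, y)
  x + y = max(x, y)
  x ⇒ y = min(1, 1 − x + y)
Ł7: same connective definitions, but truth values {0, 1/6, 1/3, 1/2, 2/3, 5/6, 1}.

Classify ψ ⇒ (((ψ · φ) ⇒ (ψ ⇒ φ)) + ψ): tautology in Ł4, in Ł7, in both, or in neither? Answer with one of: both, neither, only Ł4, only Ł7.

In Ł4: every assignment gives 1 — tautology.
In Ł7: every assignment gives 1 — tautology.

both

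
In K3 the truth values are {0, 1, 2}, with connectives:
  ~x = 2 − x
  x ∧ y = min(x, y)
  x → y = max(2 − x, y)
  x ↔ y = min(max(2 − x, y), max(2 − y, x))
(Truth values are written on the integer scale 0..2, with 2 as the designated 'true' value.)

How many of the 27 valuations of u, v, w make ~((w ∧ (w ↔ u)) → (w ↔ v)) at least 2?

1

value 2: 1 assignment (counts)
value 1: 12 assignments
value 0: 14 assignments
So 1 of the 27 assignments meets the threshold.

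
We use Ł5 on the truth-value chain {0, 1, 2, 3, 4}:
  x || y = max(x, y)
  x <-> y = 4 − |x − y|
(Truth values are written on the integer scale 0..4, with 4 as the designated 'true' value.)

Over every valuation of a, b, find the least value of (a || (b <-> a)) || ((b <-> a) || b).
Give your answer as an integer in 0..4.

2

Take a = 0, b = 2:
b <-> a = 2 <-> 0 = 2
a || (b <-> a) = 0 || 2 = 2
b <-> a = 2 <-> 0 = 2
(b <-> a) || b = 2 || 2 = 2
(a || (b <-> a)) || ((b <-> a) || b) = 2 || 2 = 2
No assignment yields a value below 2, so this is the minimum.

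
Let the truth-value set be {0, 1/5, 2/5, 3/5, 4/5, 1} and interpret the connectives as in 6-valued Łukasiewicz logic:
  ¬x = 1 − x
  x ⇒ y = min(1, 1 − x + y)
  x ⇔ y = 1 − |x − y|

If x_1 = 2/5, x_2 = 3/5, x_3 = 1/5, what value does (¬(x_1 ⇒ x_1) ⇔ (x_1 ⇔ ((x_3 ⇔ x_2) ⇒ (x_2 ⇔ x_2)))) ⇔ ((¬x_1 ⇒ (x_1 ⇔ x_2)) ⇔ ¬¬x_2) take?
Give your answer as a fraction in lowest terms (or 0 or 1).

x_1 ⇒ x_1 = 2/5 ⇒ 2/5 = 1
¬(x_1 ⇒ x_1) = ¬1 = 0
x_3 ⇔ x_2 = 1/5 ⇔ 3/5 = 3/5
x_2 ⇔ x_2 = 3/5 ⇔ 3/5 = 1
(x_3 ⇔ x_2) ⇒ (x_2 ⇔ x_2) = 3/5 ⇒ 1 = 1
x_1 ⇔ ((x_3 ⇔ x_2) ⇒ (x_2 ⇔ x_2)) = 2/5 ⇔ 1 = 2/5
¬(x_1 ⇒ x_1) ⇔ (x_1 ⇔ ((x_3 ⇔ x_2) ⇒ (x_2 ⇔ x_2))) = 0 ⇔ 2/5 = 3/5
¬x_1 = ¬2/5 = 3/5
x_1 ⇔ x_2 = 2/5 ⇔ 3/5 = 4/5
¬x_1 ⇒ (x_1 ⇔ x_2) = 3/5 ⇒ 4/5 = 1
¬x_2 = ¬3/5 = 2/5
¬¬x_2 = ¬2/5 = 3/5
(¬x_1 ⇒ (x_1 ⇔ x_2)) ⇔ ¬¬x_2 = 1 ⇔ 3/5 = 3/5
(¬(x_1 ⇒ x_1) ⇔ (x_1 ⇔ ((x_3 ⇔ x_2) ⇒ (x_2 ⇔ x_2)))) ⇔ ((¬x_1 ⇒ (x_1 ⇔ x_2)) ⇔ ¬¬x_2) = 3/5 ⇔ 3/5 = 1

1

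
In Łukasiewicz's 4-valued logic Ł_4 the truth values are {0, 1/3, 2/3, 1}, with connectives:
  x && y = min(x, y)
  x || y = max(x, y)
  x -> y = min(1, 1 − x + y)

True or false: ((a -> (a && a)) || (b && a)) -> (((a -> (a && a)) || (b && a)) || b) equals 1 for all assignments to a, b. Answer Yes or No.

Yes

a = 0, b = 0 ↦ 1
a = 0, b = 1/3 ↦ 1
a = 0, b = 2/3 ↦ 1
a = 0, b = 1 ↦ 1
a = 1/3, b = 0 ↦ 1
a = 1/3, b = 1/3 ↦ 1
a = 1/3, b = 2/3 ↦ 1
a = 1/3, b = 1 ↦ 1
a = 2/3, b = 0 ↦ 1
a = 2/3, b = 1/3 ↦ 1
a = 2/3, b = 2/3 ↦ 1
a = 2/3, b = 1 ↦ 1
a = 1, b = 0 ↦ 1
a = 1, b = 1/3 ↦ 1
a = 1, b = 2/3 ↦ 1
a = 1, b = 1 ↦ 1
Every assignment gives a value ≥ 1.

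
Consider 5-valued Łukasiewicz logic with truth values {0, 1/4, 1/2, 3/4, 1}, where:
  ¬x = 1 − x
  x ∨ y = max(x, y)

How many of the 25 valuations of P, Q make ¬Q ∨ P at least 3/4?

value 1: 9 assignments (counts)
value 3/4: 7 assignments (counts)
value 1/2: 5 assignments
value 1/4: 3 assignments
value 0: 1 assignment
So 16 of the 25 assignments meet the threshold.

16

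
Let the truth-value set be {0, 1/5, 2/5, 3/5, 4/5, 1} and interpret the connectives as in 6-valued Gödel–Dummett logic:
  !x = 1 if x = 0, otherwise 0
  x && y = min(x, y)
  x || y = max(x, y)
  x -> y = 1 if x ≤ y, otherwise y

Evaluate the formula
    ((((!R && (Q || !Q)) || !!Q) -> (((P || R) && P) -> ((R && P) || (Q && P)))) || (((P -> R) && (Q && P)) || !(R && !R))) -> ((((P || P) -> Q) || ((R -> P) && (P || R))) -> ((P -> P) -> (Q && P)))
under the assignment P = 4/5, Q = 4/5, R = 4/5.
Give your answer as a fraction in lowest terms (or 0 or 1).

!R = !4/5 = 0
!Q = !4/5 = 0
Q || !Q = 4/5 || 0 = 4/5
!R && (Q || !Q) = 0 && 4/5 = 0
!Q = !4/5 = 0
!!Q = !0 = 1
(!R && (Q || !Q)) || !!Q = 0 || 1 = 1
P || R = 4/5 || 4/5 = 4/5
(P || R) && P = 4/5 && 4/5 = 4/5
R && P = 4/5 && 4/5 = 4/5
Q && P = 4/5 && 4/5 = 4/5
(R && P) || (Q && P) = 4/5 || 4/5 = 4/5
((P || R) && P) -> ((R && P) || (Q && P)) = 4/5 -> 4/5 = 1
((!R && (Q || !Q)) || !!Q) -> (((P || R) && P) -> ((R && P) || (Q && P))) = 1 -> 1 = 1
P -> R = 4/5 -> 4/5 = 1
Q && P = 4/5 && 4/5 = 4/5
(P -> R) && (Q && P) = 1 && 4/5 = 4/5
!R = !4/5 = 0
R && !R = 4/5 && 0 = 0
!(R && !R) = !0 = 1
((P -> R) && (Q && P)) || !(R && !R) = 4/5 || 1 = 1
(((!R && (Q || !Q)) || !!Q) -> (((P || R) && P) -> ((R && P) || (Q && P)))) || (((P -> R) && (Q && P)) || !(R && !R)) = 1 || 1 = 1
P || P = 4/5 || 4/5 = 4/5
(P || P) -> Q = 4/5 -> 4/5 = 1
R -> P = 4/5 -> 4/5 = 1
P || R = 4/5 || 4/5 = 4/5
(R -> P) && (P || R) = 1 && 4/5 = 4/5
((P || P) -> Q) || ((R -> P) && (P || R)) = 1 || 4/5 = 1
P -> P = 4/5 -> 4/5 = 1
Q && P = 4/5 && 4/5 = 4/5
(P -> P) -> (Q && P) = 1 -> 4/5 = 4/5
(((P || P) -> Q) || ((R -> P) && (P || R))) -> ((P -> P) -> (Q && P)) = 1 -> 4/5 = 4/5
((((!R && (Q || !Q)) || !!Q) -> (((P || R) && P) -> ((R && P) || (Q && P)))) || (((P -> R) && (Q && P)) || !(R && !R))) -> ((((P || P) -> Q) || ((R -> P) && (P || R))) -> ((P -> P) -> (Q && P))) = 1 -> 4/5 = 4/5

4/5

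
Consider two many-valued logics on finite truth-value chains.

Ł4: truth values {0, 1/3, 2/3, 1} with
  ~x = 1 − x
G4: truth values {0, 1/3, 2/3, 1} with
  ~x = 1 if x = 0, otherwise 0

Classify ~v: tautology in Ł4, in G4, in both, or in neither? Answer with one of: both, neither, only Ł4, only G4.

neither

In Ł4: at v = 1/3 the value is 2/3 — not a tautology.
In G4: at v = 1/3 the value is 0 — not a tautology.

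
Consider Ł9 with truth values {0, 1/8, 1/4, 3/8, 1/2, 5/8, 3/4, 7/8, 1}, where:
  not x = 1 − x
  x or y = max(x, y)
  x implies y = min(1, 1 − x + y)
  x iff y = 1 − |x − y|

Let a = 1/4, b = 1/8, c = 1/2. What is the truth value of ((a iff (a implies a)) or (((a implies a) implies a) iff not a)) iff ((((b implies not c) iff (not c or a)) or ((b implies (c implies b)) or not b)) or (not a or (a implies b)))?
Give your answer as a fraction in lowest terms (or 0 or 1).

1/2

a implies a = 1/4 implies 1/4 = 1
a iff (a implies a) = 1/4 iff 1 = 1/4
a implies a = 1/4 implies 1/4 = 1
(a implies a) implies a = 1 implies 1/4 = 1/4
not a = not 1/4 = 3/4
((a implies a) implies a) iff not a = 1/4 iff 3/4 = 1/2
(a iff (a implies a)) or (((a implies a) implies a) iff not a) = 1/4 or 1/2 = 1/2
not c = not 1/2 = 1/2
b implies not c = 1/8 implies 1/2 = 1
not c = not 1/2 = 1/2
not c or a = 1/2 or 1/4 = 1/2
(b implies not c) iff (not c or a) = 1 iff 1/2 = 1/2
c implies b = 1/2 implies 1/8 = 5/8
b implies (c implies b) = 1/8 implies 5/8 = 1
not b = not 1/8 = 7/8
(b implies (c implies b)) or not b = 1 or 7/8 = 1
((b implies not c) iff (not c or a)) or ((b implies (c implies b)) or not b) = 1/2 or 1 = 1
not a = not 1/4 = 3/4
a implies b = 1/4 implies 1/8 = 7/8
not a or (a implies b) = 3/4 or 7/8 = 7/8
(((b implies not c) iff (not c or a)) or ((b implies (c implies b)) or not b)) or (not a or (a implies b)) = 1 or 7/8 = 1
((a iff (a implies a)) or (((a implies a) implies a) iff not a)) iff ((((b implies not c) iff (not c or a)) or ((b implies (c implies b)) or not b)) or (not a or (a implies b))) = 1/2 iff 1 = 1/2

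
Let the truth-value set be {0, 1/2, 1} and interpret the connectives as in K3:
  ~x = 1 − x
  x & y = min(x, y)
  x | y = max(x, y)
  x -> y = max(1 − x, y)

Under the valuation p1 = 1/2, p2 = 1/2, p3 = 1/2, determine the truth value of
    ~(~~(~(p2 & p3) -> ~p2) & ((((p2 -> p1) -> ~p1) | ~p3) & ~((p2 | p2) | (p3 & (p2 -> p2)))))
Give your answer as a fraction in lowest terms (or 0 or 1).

1/2

p2 & p3 = 1/2 & 1/2 = 1/2
~(p2 & p3) = ~1/2 = 1/2
~p2 = ~1/2 = 1/2
~(p2 & p3) -> ~p2 = 1/2 -> 1/2 = 1/2
~(~(p2 & p3) -> ~p2) = ~1/2 = 1/2
~~(~(p2 & p3) -> ~p2) = ~1/2 = 1/2
p2 -> p1 = 1/2 -> 1/2 = 1/2
~p1 = ~1/2 = 1/2
(p2 -> p1) -> ~p1 = 1/2 -> 1/2 = 1/2
~p3 = ~1/2 = 1/2
((p2 -> p1) -> ~p1) | ~p3 = 1/2 | 1/2 = 1/2
p2 | p2 = 1/2 | 1/2 = 1/2
p2 -> p2 = 1/2 -> 1/2 = 1/2
p3 & (p2 -> p2) = 1/2 & 1/2 = 1/2
(p2 | p2) | (p3 & (p2 -> p2)) = 1/2 | 1/2 = 1/2
~((p2 | p2) | (p3 & (p2 -> p2))) = ~1/2 = 1/2
(((p2 -> p1) -> ~p1) | ~p3) & ~((p2 | p2) | (p3 & (p2 -> p2))) = 1/2 & 1/2 = 1/2
~~(~(p2 & p3) -> ~p2) & ((((p2 -> p1) -> ~p1) | ~p3) & ~((p2 | p2) | (p3 & (p2 -> p2)))) = 1/2 & 1/2 = 1/2
~(~~(~(p2 & p3) -> ~p2) & ((((p2 -> p1) -> ~p1) | ~p3) & ~((p2 | p2) | (p3 & (p2 -> p2))))) = ~1/2 = 1/2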